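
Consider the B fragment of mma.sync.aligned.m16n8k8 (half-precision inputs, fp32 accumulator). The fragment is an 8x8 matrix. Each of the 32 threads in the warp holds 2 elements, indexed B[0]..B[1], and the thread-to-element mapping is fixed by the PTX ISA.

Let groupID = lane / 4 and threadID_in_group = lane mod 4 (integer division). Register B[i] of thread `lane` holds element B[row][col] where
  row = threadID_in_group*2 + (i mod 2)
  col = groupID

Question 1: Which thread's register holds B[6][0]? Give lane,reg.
c:0=>grp=0  r:6=>tig=3,lo=0
L=0*4+3=3  i=0=0

3,0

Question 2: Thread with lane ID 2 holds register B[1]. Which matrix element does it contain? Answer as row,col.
5,0

lane 2->2/4=0, 2 mod 4=2
i=1  r:2·2+1->5  c:0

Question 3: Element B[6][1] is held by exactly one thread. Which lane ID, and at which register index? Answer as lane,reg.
c=1⇒gr=1  r=6⇒th=3,odd=0
L=1*4+3=7  i=0=0

7,0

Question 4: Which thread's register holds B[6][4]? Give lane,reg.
c=4->g=4  r=6->t=3,b0=0
L=4*4+3=19  i=0=0

19,0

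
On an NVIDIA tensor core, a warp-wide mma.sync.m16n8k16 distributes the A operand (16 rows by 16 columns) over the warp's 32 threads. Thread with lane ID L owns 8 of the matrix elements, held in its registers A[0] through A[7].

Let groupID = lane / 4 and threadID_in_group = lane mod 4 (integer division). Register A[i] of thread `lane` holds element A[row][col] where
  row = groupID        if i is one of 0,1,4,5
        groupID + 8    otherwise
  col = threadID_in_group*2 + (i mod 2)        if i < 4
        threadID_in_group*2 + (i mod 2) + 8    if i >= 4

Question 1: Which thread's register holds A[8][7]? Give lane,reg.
3,3

r: 8->gid=0,r8=1  c: 7->c8=0,tid=3,i&1=1
L=0*4+3=3  i=0*4+1*2+1=3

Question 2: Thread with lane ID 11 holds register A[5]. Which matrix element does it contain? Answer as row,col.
2,15

lane 11=>11/4=2, 11 mod 4=3
i=5  r:2+0=>2  c:2·3+1+8=>15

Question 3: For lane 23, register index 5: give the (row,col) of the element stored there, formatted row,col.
5,15

lane 23: grp=5 (23/4), tig=3 (23%4)
i=5: r=5+0=5, c=3*2+1+8=15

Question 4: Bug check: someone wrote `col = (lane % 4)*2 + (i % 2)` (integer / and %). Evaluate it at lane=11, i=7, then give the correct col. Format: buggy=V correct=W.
`(lane % 4)*2 + (i % 2)`[11,7]->7
11: g=2,t=3
[7] (2+8,3*2+1+8) = (10,15)
col: 7 vs 15

buggy=7 correct=15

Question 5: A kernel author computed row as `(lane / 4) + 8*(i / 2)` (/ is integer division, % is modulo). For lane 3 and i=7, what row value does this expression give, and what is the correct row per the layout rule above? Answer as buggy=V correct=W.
buggy=24 correct=8

`(lane / 4) + 8*(i / 2)`[3,7]⇒24
L=3⇒gr=3>>2=0, th=3&3=3
[7]⇒row 0+8=8  col 3·2+1+8=15
row: 24 vs 8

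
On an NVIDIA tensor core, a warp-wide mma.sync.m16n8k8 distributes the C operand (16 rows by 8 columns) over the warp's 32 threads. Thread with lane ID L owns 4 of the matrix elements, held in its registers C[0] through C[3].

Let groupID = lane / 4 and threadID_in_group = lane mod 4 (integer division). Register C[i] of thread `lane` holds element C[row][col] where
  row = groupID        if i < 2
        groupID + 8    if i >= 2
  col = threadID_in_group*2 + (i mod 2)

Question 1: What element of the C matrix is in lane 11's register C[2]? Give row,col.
10,6

L=11⇒gr=11>>2=2, th=11&3=3
[2]⇒row 2+8=10  col 3·2+0=6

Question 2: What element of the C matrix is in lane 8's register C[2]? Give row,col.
lane 8: grp=2 (8/4), tig=0 (8%4)
i=2: r=2+8=10, c=0*2+0=0

10,0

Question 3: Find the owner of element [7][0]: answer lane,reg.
r=7⇒gr=7,Rb=0  c=0⇒th=0,odd=0
L=7*4+0=28  i=0*2+0=0

28,0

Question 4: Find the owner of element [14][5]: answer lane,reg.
r=14⇒gr=6,Rb=1  c=5⇒th=2,odd=1
L=6*4+2=26  i=1*2+1=3

26,3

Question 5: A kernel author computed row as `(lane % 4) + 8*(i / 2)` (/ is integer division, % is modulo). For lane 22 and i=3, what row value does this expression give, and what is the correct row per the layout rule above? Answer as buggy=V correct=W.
`(lane % 4) + 8*(i / 2)`[22,3]→10
lane 22: G=5 (22/4), T=2 (22%4)
i=3: r=5+8=13, c=2*2+1=5
row: 10 vs 13

buggy=10 correct=13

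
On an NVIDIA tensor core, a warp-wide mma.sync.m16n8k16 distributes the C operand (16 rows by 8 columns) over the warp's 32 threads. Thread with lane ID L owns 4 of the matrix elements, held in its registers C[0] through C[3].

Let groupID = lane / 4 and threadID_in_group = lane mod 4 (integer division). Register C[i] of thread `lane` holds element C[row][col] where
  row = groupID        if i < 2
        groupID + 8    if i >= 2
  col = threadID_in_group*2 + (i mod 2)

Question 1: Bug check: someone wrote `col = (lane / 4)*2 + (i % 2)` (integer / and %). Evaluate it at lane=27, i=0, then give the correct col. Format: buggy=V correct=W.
`(lane / 4)*2 + (i % 2)`[27,0]=>12
lane 27=>27/4=6, 27 mod 4=3
i=0  r:6+0=>6  c:2·3+0=>6
col: 12 vs 6

buggy=12 correct=6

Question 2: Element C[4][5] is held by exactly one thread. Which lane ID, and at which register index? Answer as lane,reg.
18,1

r=4⇒gr=4,Rb=0  c=5⇒th=2,odd=1
L=4*4+2=18  i=0*2+1=1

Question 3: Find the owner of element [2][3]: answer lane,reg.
r: 2->gid=2,r8=0  c: 3->tid=1,i&1=1
L=2*4+1=9  i=0*2+1=1

9,1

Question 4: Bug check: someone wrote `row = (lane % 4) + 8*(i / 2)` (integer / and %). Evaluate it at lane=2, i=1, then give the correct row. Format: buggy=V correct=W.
buggy=2 correct=0

`(lane % 4) + 8*(i / 2)`[2,1]->2
L=2->gid=2>>2=0, tid=2&3=2
[1]->row 0+0=0  col 2·2+1=5
row: 2 vs 0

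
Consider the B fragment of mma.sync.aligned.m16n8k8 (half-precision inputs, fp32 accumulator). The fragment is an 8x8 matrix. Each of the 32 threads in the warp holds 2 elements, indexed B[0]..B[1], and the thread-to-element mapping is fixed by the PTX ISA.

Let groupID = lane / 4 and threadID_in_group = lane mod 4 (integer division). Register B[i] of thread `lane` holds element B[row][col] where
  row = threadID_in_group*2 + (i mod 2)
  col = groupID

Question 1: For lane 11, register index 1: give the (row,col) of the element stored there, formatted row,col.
7,2

11: gid=2,tid=3
[1] (3*2+1,2) = (7,2)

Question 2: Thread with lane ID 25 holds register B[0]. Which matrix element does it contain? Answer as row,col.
lane 25: gr=6 (25/4), th=1 (25%4)
i=0: r=1*2+0=2, c=gr=6

2,6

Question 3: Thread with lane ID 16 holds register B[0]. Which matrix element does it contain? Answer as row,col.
0,4

lane 16: grp=4 (16/4), tig=0 (16%4)
i=0: r=0*2+0=0, c=grp=4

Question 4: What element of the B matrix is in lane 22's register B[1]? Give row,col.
lane 22⇒22/4=5, 22 mod 4=2
i=1  r:2·2+1⇒5  c:5

5,5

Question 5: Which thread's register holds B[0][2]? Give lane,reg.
8,0

c=2->g=2  r=0->t=0,b0=0
L=2*4+0=8  i=0=0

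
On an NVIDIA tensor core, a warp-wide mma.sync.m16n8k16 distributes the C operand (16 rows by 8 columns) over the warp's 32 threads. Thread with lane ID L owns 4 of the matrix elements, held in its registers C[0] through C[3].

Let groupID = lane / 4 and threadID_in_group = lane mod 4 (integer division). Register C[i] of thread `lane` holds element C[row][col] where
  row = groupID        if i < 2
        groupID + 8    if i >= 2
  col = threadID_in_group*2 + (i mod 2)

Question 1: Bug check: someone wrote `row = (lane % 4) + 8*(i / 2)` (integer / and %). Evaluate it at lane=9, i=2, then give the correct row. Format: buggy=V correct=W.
buggy=9 correct=10

`(lane % 4) + 8*(i / 2)`[9,2]→9
lane 9: G=2 (9/4), T=1 (9%4)
i=2: r=2+8=10, c=1*2+0=2
row: 9 vs 10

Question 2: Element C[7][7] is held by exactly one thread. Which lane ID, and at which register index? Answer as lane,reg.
r=7->g=7,rb=0  c=7->t=3,b0=1
L=7*4+3=31  i=0*2+1=1

31,1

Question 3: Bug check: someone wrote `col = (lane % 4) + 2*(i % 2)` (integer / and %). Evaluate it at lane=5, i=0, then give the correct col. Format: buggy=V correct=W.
buggy=1 correct=2

`(lane % 4) + 2*(i % 2)`[5,0]=>1
lane 5: grp=1 (5/4), tig=1 (5%4)
i=0: r=1+0=1, c=1*2+0=2
col: 1 vs 2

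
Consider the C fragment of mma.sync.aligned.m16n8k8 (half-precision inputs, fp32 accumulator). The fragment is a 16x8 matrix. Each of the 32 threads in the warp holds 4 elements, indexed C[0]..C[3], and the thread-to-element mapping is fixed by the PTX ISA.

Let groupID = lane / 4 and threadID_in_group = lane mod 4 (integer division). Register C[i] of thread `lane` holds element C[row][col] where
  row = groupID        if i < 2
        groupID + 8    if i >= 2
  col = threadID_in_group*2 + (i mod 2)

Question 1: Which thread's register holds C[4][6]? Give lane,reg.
19,0

r=4⇒gr=4,Rb=0  c=6⇒th=3,odd=0
L=4*4+3=19  i=0*2+0=0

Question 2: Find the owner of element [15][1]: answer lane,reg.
28,3

r=15⇒gr=7,Rb=1  c=1⇒th=0,odd=1
L=7*4+0=28  i=1*2+1=3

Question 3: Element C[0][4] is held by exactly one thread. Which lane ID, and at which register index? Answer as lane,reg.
2,0

r=0→G=0,rhi=0  c=4→T=2,p=0
L=0*4+2=2  i=0*2+0=0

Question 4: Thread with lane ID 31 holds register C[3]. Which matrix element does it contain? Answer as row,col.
15,7

L=31->gid=31>>2=7, tid=31&3=3
[3]->row 7+8=15  col 3·2+1=7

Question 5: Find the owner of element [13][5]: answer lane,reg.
22,3

r:13=>grp=5,rB=1  c:5=>tig=2,lo=1
L=5*4+2=22  i=1*2+1=3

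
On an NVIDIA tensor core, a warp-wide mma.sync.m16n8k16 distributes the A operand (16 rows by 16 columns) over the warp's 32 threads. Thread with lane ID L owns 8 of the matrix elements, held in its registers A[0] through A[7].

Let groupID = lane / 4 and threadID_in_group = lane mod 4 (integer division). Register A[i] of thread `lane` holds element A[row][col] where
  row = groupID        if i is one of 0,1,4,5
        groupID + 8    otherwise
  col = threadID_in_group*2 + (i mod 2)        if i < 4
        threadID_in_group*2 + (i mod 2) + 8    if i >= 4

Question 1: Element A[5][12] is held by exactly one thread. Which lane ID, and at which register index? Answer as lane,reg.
r=5→G=5,rhi=0  c=12→chi=1,T=2,p=0
L=5*4+2=22  i=1*4+0*2+0=4

22,4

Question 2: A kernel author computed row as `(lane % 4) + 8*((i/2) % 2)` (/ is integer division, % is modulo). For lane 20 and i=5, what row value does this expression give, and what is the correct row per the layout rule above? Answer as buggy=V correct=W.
`(lane % 4) + 8*((i/2) % 2)`[20,5]->0
20: gid=5,tid=0
[5] (5+0,0*2+1+8) = (5,9)
row: 0 vs 5

buggy=0 correct=5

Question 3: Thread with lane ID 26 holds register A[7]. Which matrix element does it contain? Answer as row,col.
lane 26: G=6 (26/4), T=2 (26%4)
i=7: r=6+8=14, c=2*2+1+8=13

14,13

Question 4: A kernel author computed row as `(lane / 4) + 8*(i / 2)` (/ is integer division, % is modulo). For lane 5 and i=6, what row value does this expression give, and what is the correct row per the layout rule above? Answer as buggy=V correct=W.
`(lane / 4) + 8*(i / 2)`[5,6]->25
L=5->gid=5>>2=1, tid=5&3=1
[6]->row 1+8=9  col 1·2+0+8=10
row: 25 vs 9

buggy=25 correct=9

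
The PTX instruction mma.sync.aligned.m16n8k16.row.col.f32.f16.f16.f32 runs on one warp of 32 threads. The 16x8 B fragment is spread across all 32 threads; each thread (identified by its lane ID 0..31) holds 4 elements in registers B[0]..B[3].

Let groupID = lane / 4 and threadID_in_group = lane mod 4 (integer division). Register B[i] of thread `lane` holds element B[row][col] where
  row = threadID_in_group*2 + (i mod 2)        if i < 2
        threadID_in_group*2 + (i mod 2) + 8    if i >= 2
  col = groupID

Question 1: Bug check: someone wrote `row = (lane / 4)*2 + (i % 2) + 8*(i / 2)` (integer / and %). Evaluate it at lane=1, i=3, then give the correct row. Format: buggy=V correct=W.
`(lane / 4)*2 + (i % 2) + 8*(i / 2)`[1,3]=>9
lane 1=>1/4=0, 1 mod 4=1
i=3  r:2·1+1+8=>11  c:0
row: 9 vs 11

buggy=9 correct=11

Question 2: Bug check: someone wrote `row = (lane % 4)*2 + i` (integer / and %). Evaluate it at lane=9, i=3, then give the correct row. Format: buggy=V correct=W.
buggy=5 correct=11

`(lane % 4)*2 + i`[9,3]=>5
L=9=>grp=9>>2=2, tig=9&3=1
[3]=>row 1·2+1+8=11  col grp=2
row: 5 vs 11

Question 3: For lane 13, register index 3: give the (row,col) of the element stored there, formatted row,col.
11,3

lane 13: gid=3 (13/4), tid=1 (13%4)
i=3: r=1*2+1+8=11, c=gid=3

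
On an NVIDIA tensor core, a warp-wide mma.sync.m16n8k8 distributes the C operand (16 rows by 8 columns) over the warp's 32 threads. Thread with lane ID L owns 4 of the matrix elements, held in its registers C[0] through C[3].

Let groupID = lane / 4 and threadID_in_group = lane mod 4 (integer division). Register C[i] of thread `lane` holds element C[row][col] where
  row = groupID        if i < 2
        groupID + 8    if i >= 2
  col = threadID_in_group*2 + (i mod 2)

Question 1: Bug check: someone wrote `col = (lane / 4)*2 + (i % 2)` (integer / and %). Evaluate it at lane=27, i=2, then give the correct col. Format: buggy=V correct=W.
buggy=12 correct=6

`(lane / 4)*2 + (i % 2)`[27,2]->12
lane 27->27/4=6, 27 mod 4=3
i=2  r:6+8->14  c:2·3+0->6
col: 12 vs 6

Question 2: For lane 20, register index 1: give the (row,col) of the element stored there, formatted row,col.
lane 20: g=5 (20/4), t=0 (20%4)
i=1: r=5+0=5, c=0*2+1=1

5,1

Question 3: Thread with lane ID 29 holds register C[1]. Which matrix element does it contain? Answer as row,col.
7,3

L=29⇒gr=29>>2=7, th=29&3=1
[1]⇒row 7+0=7  col 1·2+1=3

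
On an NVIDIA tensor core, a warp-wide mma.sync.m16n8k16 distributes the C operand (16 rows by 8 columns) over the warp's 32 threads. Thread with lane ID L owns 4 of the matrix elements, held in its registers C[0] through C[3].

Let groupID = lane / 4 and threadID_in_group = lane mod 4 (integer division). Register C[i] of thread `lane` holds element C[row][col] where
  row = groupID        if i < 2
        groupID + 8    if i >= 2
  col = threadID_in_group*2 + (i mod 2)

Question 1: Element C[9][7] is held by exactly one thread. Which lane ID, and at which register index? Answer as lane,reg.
7,3

r=9->g=1,rb=1  c=7->t=3,b0=1
L=1*4+3=7  i=1*2+1=3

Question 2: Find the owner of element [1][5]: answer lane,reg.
6,1

r:1=>grp=1,rB=0  c:5=>tig=2,lo=1
L=1*4+2=6  i=0*2+1=1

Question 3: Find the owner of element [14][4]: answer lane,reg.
r=14->g=6,rb=1  c=4->t=2,b0=0
L=6*4+2=26  i=1*2+0=2

26,2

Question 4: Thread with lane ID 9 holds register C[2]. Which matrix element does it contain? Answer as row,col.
lane 9=>9/4=2, 9 mod 4=1
i=2  r:2+8=>10  c:2·1+0=>2

10,2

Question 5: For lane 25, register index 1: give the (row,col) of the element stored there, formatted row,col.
lane 25⇒25/4=6, 25 mod 4=1
i=1  r:6+0⇒6  c:2·1+1⇒3

6,3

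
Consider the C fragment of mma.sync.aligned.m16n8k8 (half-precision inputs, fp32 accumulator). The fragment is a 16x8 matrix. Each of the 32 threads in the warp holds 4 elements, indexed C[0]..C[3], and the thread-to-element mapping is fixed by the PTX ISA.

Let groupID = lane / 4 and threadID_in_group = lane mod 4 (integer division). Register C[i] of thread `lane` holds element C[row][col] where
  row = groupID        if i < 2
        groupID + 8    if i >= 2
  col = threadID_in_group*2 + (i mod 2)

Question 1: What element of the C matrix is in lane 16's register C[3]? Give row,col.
12,1

lane 16=>16/4=4, 16 mod 4=0
i=3  r:4+8=>12  c:2·0+1=>1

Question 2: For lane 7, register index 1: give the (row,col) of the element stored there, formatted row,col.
lane 7: g=1 (7/4), t=3 (7%4)
i=1: r=1+0=1, c=3*2+1=7

1,7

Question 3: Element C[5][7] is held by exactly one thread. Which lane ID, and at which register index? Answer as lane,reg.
r: 5->gid=5,r8=0  c: 7->tid=3,i&1=1
L=5*4+3=23  i=0*2+1=1

23,1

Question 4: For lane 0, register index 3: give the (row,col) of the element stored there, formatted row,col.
lane 0→0/4=0, 0 mod 4=0
i=3  r:0+8→8  c:2·0+1→1

8,1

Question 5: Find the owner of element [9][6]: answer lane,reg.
r=9→G=1,rhi=1  c=6→T=3,p=0
L=1*4+3=7  i=1*2+0=2

7,2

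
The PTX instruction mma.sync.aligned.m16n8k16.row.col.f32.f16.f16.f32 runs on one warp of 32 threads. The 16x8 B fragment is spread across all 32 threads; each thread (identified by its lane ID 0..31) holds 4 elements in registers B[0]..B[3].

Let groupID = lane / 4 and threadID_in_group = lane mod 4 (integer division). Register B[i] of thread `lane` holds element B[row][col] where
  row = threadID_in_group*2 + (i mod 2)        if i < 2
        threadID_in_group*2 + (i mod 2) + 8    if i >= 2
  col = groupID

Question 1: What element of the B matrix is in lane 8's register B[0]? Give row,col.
8: g=2,t=0
[0] (0*2+0+0,2) = (0,2)

0,2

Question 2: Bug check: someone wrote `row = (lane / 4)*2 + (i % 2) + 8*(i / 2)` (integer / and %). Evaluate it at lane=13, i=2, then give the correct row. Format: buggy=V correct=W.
buggy=14 correct=10

`(lane / 4)*2 + (i % 2) + 8*(i / 2)`[13,2]->14
13: gid=3,tid=1
[2] (1*2+0+8,3) = (10,3)
row: 14 vs 10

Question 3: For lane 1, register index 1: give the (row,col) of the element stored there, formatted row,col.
lane 1: gid=0 (1/4), tid=1 (1%4)
i=1: r=1*2+1+0=3, c=gid=0

3,0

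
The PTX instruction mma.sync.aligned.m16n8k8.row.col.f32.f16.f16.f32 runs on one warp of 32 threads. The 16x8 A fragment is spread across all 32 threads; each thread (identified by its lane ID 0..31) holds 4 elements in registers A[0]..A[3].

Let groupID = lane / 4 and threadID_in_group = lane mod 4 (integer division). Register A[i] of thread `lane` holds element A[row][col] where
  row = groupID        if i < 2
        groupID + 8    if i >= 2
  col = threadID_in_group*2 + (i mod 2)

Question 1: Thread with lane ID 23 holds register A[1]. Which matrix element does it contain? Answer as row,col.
23: g=5,t=3
[1] (5+0,3*2+1) = (5,7)

5,7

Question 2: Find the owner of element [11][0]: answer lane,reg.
12,2

r: 11->gid=3,r8=1  c: 0->tid=0,i&1=0
L=3*4+0=12  i=1*2+0=2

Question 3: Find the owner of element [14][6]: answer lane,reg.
27,2

r=14→G=6,rhi=1  c=6→T=3,p=0
L=6*4+3=27  i=1*2+0=2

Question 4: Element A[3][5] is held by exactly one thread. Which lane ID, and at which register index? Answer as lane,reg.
14,1

r: 3->gid=3,r8=0  c: 5->tid=2,i&1=1
L=3*4+2=14  i=0*2+1=1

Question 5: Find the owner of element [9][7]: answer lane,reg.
r=9->g=1,rb=1  c=7->t=3,b0=1
L=1*4+3=7  i=1*2+1=3

7,3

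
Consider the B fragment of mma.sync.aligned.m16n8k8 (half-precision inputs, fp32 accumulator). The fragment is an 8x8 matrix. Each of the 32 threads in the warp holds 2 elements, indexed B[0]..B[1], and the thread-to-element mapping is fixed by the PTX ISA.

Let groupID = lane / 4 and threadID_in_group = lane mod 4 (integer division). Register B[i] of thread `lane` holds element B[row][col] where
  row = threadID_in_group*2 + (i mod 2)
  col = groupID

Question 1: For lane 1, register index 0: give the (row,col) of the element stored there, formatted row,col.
1: grp=0,tig=1
[0] (1*2+0,0) = (2,0)

2,0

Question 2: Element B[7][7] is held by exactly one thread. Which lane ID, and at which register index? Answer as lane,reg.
31,1

c=7->g=7  r=7->t=3,b0=1
L=7*4+3=31  i=1=1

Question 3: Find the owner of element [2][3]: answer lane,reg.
c=3->g=3  r=2->t=1,b0=0
L=3*4+1=13  i=0=0

13,0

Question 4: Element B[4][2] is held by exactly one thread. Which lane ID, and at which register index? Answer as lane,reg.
c=2->g=2  r=4->t=2,b0=0
L=2*4+2=10  i=0=0

10,0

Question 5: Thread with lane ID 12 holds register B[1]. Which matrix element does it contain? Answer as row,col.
1,3

lane 12→12/4=3, 12 mod 4=0
i=1  r:2·0+1→1  c:3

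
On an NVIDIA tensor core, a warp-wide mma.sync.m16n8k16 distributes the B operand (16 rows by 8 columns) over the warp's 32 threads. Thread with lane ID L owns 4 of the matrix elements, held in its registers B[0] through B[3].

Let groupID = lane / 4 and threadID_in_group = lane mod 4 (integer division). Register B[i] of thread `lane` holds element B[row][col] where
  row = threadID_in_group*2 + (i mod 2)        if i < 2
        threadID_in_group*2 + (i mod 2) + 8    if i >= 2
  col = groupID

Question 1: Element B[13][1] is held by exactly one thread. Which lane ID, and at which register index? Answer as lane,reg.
c: 1->gid=1  r: 13->r8=1,tid=2,i&1=1
L=1*4+2=6  i=1*2+1=3

6,3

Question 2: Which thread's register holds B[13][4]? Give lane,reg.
18,3

c=4→G=4  r=13→rhi=1,T=2,p=1
L=4*4+2=18  i=1*2+1=3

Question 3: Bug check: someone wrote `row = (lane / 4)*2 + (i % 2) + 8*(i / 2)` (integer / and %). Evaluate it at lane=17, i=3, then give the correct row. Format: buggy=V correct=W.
buggy=17 correct=11

`(lane / 4)*2 + (i % 2) + 8*(i / 2)`[17,3]->17
lane 17->17/4=4, 17 mod 4=1
i=3  r:2·1+1+8->11  c:4
row: 17 vs 11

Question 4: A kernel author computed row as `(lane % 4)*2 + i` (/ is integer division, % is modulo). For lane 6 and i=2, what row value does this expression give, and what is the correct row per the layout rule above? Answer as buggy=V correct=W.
`(lane % 4)*2 + i`[6,2]→6
lane 6→6/4=1, 6 mod 4=2
i=2  r:2·2+0+8→12  c:1
row: 6 vs 12

buggy=6 correct=12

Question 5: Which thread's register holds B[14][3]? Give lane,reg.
c:3=>grp=3  r:14=>rB=1,tig=3,lo=0
L=3*4+3=15  i=1*2+0=2

15,2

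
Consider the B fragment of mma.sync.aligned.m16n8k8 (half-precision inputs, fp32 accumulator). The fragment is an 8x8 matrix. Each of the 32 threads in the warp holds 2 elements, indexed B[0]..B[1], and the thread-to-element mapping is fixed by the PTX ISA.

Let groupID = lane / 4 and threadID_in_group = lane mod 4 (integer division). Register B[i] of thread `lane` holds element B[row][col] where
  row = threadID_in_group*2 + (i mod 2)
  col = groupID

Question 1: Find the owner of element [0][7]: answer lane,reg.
28,0

c=7⇒gr=7  r=0⇒th=0,odd=0
L=7*4+0=28  i=0=0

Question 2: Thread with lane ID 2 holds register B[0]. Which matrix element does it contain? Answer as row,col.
4,0

L=2=>grp=2>>2=0, tig=2&3=2
[0]=>row 2·2+0=4  col grp=0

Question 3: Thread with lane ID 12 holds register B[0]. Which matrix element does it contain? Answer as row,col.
lane 12->12/4=3, 12 mod 4=0
i=0  r:2·0+0->0  c:3

0,3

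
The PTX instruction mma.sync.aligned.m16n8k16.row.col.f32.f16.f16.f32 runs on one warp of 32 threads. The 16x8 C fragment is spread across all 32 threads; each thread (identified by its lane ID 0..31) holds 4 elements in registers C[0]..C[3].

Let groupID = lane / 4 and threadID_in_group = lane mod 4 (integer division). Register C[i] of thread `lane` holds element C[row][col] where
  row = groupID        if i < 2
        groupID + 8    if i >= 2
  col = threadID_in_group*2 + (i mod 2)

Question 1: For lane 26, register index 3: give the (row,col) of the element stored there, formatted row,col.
14,5

L=26->gid=26>>2=6, tid=26&3=2
[3]->row 6+8=14  col 2·2+1=5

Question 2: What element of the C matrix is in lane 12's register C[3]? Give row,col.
11,1

lane 12: gid=3 (12/4), tid=0 (12%4)
i=3: r=3+8=11, c=0*2+1=1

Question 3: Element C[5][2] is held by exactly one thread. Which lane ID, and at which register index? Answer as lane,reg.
r: 5->gid=5,r8=0  c: 2->tid=1,i&1=0
L=5*4+1=21  i=0*2+0=0

21,0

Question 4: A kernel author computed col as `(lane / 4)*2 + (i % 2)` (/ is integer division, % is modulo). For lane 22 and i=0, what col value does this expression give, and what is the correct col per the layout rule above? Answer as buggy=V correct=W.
buggy=10 correct=4

`(lane / 4)*2 + (i % 2)`[22,0]->10
lane 22: g=5 (22/4), t=2 (22%4)
i=0: r=5+0=5, c=2*2+0=4
col: 10 vs 4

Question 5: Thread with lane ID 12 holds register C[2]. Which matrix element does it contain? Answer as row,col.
12: gid=3,tid=0
[2] (3+8,0*2+0) = (11,0)

11,0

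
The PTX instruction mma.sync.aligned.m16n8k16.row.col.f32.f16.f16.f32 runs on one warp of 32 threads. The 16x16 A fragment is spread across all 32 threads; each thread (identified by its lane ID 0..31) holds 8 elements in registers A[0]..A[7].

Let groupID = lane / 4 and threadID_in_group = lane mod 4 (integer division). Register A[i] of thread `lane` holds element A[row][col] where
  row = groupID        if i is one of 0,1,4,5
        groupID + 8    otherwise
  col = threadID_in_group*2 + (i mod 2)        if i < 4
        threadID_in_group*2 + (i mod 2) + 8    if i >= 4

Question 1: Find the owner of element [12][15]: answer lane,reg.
r=12->g=4,rb=1  c=15->cb=1,t=3,b0=1
L=4*4+3=19  i=1*4+1*2+1=7

19,7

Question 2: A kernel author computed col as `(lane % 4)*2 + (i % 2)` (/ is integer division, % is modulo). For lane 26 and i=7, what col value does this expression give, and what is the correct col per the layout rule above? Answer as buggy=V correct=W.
buggy=5 correct=13

`(lane % 4)*2 + (i % 2)`[26,7]→5
26: G=6,T=2
[7] (6+8,2*2+1+8) = (14,13)
col: 5 vs 13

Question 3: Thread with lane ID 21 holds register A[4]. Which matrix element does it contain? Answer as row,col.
L=21⇒gr=21>>2=5, th=21&3=1
[4]⇒row 5+0=5  col 1·2+0+8=10

5,10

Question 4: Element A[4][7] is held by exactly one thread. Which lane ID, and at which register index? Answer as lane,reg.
19,1

r:4=>grp=4,rB=0  c:7=>cB=0,tig=3,lo=1
L=4*4+3=19  i=0*4+0*2+1=1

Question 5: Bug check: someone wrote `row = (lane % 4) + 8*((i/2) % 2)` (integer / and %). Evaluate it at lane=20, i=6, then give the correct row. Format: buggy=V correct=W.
`(lane % 4) + 8*((i/2) % 2)`[20,6]⇒8
20: gr=5,th=0
[6] (5+8,0*2+0+8) = (13,8)
row: 8 vs 13

buggy=8 correct=13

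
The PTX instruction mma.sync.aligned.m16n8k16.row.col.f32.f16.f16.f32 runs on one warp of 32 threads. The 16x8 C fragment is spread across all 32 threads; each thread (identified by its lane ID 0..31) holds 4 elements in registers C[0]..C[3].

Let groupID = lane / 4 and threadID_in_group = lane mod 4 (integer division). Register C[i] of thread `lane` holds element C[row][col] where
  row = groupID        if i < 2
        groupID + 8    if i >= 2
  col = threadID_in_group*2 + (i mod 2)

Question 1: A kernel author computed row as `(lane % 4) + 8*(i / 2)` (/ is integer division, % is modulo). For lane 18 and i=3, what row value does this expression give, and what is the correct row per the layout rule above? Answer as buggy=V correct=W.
buggy=10 correct=12

`(lane % 4) + 8*(i / 2)`[18,3]->10
lane 18->18/4=4, 18 mod 4=2
i=3  r:4+8->12  c:2·2+1->5
row: 10 vs 12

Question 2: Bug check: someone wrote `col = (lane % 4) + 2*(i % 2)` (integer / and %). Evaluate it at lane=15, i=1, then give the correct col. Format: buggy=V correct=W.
`(lane % 4) + 2*(i % 2)`[15,1]=>5
lane 15=>15/4=3, 15 mod 4=3
i=1  r:3+0=>3  c:2·3+1=>7
col: 5 vs 7

buggy=5 correct=7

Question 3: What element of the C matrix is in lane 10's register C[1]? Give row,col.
lane 10: G=2 (10/4), T=2 (10%4)
i=1: r=2+0=2, c=2*2+1=5

2,5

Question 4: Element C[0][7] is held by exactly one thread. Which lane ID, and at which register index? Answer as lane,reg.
3,1

r=0→G=0,rhi=0  c=7→T=3,p=1
L=0*4+3=3  i=0*2+1=1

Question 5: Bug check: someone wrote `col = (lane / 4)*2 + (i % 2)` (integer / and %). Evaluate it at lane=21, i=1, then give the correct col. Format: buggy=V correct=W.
buggy=11 correct=3

`(lane / 4)*2 + (i % 2)`[21,1]⇒11
lane 21⇒21/4=5, 21 mod 4=1
i=1  r:5+0⇒5  c:2·1+1⇒3
col: 11 vs 3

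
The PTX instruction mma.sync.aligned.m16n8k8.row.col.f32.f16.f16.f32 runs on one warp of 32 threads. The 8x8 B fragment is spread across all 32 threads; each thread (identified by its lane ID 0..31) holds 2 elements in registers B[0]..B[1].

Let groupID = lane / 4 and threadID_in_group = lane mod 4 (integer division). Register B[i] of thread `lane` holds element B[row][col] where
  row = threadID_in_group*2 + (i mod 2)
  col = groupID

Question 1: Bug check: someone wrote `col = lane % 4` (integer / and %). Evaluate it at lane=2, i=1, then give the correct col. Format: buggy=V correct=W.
buggy=2 correct=0

`lane % 4`[2,1]=>2
lane 2=>2/4=0, 2 mod 4=2
i=1  r:2·2+1=>5  c:0
col: 2 vs 0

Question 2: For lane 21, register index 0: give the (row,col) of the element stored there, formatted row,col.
2,5

L=21->g=21>>2=5, t=21&3=1
[0]->row 1·2+0=2  col g=5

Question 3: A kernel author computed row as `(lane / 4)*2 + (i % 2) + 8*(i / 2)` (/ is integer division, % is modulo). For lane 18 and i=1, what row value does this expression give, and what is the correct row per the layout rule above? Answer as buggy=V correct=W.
`(lane / 4)*2 + (i % 2) + 8*(i / 2)`[18,1]->9
lane 18: gid=4 (18/4), tid=2 (18%4)
i=1: r=2*2+1=5, c=gid=4
row: 9 vs 5

buggy=9 correct=5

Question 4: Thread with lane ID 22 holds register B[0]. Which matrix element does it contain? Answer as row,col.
4,5

22: grp=5,tig=2
[0] (2*2+0,5) = (4,5)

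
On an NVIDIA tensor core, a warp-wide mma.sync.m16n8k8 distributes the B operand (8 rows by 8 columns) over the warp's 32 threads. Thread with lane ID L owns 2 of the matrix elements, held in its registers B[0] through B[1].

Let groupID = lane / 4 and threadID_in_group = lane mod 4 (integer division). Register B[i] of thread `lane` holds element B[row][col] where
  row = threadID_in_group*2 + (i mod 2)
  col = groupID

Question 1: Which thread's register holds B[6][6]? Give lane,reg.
27,0

c:6=>grp=6  r:6=>tig=3,lo=0
L=6*4+3=27  i=0=0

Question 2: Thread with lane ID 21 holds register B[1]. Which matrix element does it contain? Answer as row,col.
lane 21->21/4=5, 21 mod 4=1
i=1  r:2·1+1->3  c:5

3,5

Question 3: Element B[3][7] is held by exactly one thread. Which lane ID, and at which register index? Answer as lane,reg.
29,1

c=7→G=7  r=3→T=1,p=1
L=7*4+1=29  i=1=1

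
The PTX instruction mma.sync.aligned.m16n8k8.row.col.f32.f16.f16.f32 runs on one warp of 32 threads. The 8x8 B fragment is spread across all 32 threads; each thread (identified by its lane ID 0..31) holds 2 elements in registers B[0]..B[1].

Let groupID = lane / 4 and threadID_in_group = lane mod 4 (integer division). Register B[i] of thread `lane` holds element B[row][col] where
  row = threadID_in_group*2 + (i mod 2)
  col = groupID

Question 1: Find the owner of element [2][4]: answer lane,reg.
17,0

c=4→G=4  r=2→T=1,p=0
L=4*4+1=17  i=0=0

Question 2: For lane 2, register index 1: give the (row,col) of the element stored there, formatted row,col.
lane 2→2/4=0, 2 mod 4=2
i=1  r:2·2+1→5  c:0

5,0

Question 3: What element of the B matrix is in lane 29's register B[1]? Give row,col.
29: grp=7,tig=1
[1] (1*2+1,7) = (3,7)

3,7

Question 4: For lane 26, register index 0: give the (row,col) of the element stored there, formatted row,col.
L=26⇒gr=26>>2=6, th=26&3=2
[0]⇒row 2·2+0=4  col gr=6

4,6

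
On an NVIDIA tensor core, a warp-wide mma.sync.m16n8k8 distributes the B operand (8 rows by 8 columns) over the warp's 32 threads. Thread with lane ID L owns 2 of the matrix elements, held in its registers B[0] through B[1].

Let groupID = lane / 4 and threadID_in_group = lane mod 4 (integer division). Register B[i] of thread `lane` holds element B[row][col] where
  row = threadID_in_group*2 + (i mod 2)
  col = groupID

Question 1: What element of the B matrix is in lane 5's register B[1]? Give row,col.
3,1

lane 5=>5/4=1, 5 mod 4=1
i=1  r:2·1+1=>3  c:1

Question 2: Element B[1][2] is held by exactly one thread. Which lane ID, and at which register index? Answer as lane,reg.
c:2=>grp=2  r:1=>tig=0,lo=1
L=2*4+0=8  i=1=1

8,1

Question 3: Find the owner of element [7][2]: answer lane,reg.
11,1

c=2->g=2  r=7->t=3,b0=1
L=2*4+3=11  i=1=1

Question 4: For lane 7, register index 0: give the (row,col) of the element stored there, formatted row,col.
6,1

lane 7: g=1 (7/4), t=3 (7%4)
i=0: r=3*2+0=6, c=g=1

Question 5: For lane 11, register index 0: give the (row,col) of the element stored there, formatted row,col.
lane 11: g=2 (11/4), t=3 (11%4)
i=0: r=3*2+0=6, c=g=2

6,2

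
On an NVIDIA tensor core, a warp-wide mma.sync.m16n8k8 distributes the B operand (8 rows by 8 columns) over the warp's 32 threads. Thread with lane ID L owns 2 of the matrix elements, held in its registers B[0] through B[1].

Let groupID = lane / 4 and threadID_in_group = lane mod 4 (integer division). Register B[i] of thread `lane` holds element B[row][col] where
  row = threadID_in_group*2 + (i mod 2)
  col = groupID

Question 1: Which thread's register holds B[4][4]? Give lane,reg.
18,0

c: 4->gid=4  r: 4->tid=2,i&1=0
L=4*4+2=18  i=0=0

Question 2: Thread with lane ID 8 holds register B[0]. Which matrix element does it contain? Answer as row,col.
lane 8=>8/4=2, 8 mod 4=0
i=0  r:2·0+0=>0  c:2

0,2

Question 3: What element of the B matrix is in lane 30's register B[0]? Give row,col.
L=30->g=30>>2=7, t=30&3=2
[0]->row 2·2+0=4  col g=7

4,7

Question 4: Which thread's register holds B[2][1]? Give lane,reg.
5,0

c=1→G=1  r=2→T=1,p=0
L=1*4+1=5  i=0=0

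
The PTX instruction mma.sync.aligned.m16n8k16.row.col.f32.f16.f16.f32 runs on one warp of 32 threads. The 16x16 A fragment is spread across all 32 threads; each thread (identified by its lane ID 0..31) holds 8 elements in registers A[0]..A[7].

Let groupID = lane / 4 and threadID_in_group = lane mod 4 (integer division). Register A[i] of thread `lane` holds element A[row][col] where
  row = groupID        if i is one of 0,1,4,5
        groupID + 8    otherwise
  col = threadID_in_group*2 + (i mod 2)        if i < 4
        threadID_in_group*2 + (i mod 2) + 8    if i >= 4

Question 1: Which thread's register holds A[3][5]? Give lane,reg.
r=3→G=3,rhi=0  c=5→chi=0,T=2,p=1
L=3*4+2=14  i=0*4+0*2+1=1

14,1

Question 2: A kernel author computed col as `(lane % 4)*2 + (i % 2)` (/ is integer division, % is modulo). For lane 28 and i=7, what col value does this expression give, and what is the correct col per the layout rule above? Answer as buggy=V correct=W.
buggy=1 correct=9

`(lane % 4)*2 + (i % 2)`[28,7]=>1
28: grp=7,tig=0
[7] (7+8,0*2+1+8) = (15,9)
col: 1 vs 9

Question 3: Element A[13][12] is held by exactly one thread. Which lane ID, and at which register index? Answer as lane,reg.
r=13->g=5,rb=1  c=12->cb=1,t=2,b0=0
L=5*4+2=22  i=1*4+1*2+0=6

22,6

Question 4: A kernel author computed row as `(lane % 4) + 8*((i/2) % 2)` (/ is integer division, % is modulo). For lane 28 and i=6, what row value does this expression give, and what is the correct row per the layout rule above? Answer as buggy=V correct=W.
buggy=8 correct=15

`(lane % 4) + 8*((i/2) % 2)`[28,6]⇒8
L=28⇒gr=28>>2=7, th=28&3=0
[6]⇒row 7+8=15  col 0·2+0+8=8
row: 8 vs 15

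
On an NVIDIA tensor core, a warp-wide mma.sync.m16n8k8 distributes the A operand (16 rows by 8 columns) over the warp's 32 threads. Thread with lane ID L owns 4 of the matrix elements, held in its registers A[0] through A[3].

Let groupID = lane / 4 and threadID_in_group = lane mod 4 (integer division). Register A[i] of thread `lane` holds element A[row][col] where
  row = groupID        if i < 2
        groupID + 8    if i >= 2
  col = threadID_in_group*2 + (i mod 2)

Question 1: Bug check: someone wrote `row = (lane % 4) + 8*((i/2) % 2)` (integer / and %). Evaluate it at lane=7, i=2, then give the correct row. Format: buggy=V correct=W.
`(lane % 4) + 8*((i/2) % 2)`[7,2]⇒11
L=7⇒gr=7>>2=1, th=7&3=3
[2]⇒row 1+8=9  col 3·2+0=6
row: 11 vs 9

buggy=11 correct=9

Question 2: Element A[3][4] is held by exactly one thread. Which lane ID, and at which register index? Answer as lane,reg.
r:3=>grp=3,rB=0  c:4=>tig=2,lo=0
L=3*4+2=14  i=0*2+0=0

14,0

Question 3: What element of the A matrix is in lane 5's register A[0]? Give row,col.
1,2

5: grp=1,tig=1
[0] (1+0,1*2+0) = (1,2)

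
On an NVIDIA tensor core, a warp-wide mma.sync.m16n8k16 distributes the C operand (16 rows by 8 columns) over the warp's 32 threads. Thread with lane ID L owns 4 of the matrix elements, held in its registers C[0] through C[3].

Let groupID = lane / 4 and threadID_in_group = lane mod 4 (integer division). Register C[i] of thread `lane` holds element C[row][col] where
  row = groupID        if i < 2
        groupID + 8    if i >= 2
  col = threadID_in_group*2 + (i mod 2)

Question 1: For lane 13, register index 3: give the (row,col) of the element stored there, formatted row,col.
11,3

lane 13: G=3 (13/4), T=1 (13%4)
i=3: r=3+8=11, c=1*2+1=3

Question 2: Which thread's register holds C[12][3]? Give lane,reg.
17,3

r: 12->gid=4,r8=1  c: 3->tid=1,i&1=1
L=4*4+1=17  i=1*2+1=3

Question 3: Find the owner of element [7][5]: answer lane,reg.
r:7=>grp=7,rB=0  c:5=>tig=2,lo=1
L=7*4+2=30  i=0*2+1=1

30,1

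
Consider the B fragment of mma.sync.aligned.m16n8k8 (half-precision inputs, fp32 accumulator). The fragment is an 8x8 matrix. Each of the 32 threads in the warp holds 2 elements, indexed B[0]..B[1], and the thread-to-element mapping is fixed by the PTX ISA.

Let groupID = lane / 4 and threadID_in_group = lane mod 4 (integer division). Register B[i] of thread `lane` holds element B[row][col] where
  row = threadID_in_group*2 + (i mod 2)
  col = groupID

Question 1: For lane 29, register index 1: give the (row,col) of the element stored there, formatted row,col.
lane 29: gr=7 (29/4), th=1 (29%4)
i=1: r=1*2+1=3, c=gr=7

3,7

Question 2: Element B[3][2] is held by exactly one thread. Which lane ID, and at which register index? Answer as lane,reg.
9,1

c=2⇒gr=2  r=3⇒th=1,odd=1
L=2*4+1=9  i=1=1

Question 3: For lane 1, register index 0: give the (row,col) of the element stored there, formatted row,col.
2,0

1: gr=0,th=1
[0] (1*2+0,0) = (2,0)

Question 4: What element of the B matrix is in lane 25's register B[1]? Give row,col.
L=25->gid=25>>2=6, tid=25&3=1
[1]->row 1·2+1=3  col gid=6

3,6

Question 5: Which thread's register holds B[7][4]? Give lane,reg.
c=4→G=4  r=7→T=3,p=1
L=4*4+3=19  i=1=1

19,1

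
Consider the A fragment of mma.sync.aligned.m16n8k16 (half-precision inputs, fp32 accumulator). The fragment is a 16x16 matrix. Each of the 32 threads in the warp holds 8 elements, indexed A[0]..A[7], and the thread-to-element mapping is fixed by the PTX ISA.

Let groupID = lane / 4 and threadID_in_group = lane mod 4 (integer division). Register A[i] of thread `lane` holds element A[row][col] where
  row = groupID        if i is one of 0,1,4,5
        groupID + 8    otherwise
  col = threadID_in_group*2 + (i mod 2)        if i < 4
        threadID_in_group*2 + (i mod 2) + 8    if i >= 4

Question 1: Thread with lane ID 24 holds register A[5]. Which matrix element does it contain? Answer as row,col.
6,9

24: grp=6,tig=0
[5] (6+0,0*2+1+8) = (6,9)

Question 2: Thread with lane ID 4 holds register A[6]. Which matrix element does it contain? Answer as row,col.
lane 4: grp=1 (4/4), tig=0 (4%4)
i=6: r=1+8=9, c=0*2+0+8=8

9,8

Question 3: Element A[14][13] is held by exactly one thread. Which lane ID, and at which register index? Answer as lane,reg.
26,7

r: 14->gid=6,r8=1  c: 13->c8=1,tid=2,i&1=1
L=6*4+2=26  i=1*4+1*2+1=7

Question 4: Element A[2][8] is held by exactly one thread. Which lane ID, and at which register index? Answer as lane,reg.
r:2=>grp=2,rB=0  c:8=>cB=1,tig=0,lo=0
L=2*4+0=8  i=1*4+0*2+0=4

8,4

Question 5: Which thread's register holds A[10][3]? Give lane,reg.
9,3

r=10⇒gr=2,Rb=1  c=3⇒Cb=0,th=1,odd=1
L=2*4+1=9  i=0*4+1*2+1=3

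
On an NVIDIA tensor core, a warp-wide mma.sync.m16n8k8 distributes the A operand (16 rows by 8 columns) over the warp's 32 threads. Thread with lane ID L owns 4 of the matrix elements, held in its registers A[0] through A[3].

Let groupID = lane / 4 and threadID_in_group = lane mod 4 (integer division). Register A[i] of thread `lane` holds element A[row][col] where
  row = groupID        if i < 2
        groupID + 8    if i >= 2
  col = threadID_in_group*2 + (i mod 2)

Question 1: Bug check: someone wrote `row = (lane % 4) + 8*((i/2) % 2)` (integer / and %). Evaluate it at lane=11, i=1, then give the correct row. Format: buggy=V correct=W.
`(lane % 4) + 8*((i/2) % 2)`[11,1]→3
L=11→G=11>>2=2, T=11&3=3
[1]→row 2+0=2  col 3·2+1=7
row: 3 vs 2

buggy=3 correct=2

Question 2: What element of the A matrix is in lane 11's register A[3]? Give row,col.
10,7

11: gid=2,tid=3
[3] (2+8,3*2+1) = (10,7)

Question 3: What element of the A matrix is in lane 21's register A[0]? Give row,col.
L=21->gid=21>>2=5, tid=21&3=1
[0]->row 5+0=5  col 1·2+0=2

5,2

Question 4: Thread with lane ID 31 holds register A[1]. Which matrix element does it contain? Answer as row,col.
7,7

lane 31: gid=7 (31/4), tid=3 (31%4)
i=1: r=7+0=7, c=3*2+1=7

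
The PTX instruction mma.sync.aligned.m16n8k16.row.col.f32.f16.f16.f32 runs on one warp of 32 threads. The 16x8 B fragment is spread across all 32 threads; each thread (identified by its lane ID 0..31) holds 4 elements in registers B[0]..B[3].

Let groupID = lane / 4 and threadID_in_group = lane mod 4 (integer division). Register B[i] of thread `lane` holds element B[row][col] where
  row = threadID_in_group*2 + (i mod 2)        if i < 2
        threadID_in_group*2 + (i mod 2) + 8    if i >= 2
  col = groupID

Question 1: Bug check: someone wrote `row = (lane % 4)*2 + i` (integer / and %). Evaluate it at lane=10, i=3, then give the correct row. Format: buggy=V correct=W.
buggy=7 correct=13

`(lane % 4)*2 + i`[10,3]⇒7
lane 10⇒10/4=2, 10 mod 4=2
i=3  r:2·2+1+8⇒13  c:2
row: 7 vs 13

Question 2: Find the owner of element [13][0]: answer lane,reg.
2,3

c=0⇒gr=0  r=13⇒Rb=1,th=2,odd=1
L=0*4+2=2  i=1*2+1=3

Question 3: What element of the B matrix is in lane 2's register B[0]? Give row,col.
4,0

lane 2: gr=0 (2/4), th=2 (2%4)
i=0: r=2*2+0+0=4, c=gr=0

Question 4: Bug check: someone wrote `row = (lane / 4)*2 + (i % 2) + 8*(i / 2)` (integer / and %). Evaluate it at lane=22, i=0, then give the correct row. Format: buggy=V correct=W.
buggy=10 correct=4

`(lane / 4)*2 + (i % 2) + 8*(i / 2)`[22,0]->10
lane 22->22/4=5, 22 mod 4=2
i=0  r:2·2+0+0->4  c:5
row: 10 vs 4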